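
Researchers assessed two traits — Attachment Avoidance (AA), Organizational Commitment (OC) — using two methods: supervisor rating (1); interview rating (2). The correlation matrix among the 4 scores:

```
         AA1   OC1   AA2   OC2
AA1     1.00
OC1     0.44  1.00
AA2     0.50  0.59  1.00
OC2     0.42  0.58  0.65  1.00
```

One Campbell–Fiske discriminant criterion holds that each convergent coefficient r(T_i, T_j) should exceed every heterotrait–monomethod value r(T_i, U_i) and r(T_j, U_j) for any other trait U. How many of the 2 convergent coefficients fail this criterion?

Checking each validity diagonal entry against its comparison values:
AA (methods 1·2): 0.50 vs {0.44, 0.65} → fail.
OC (methods 1·2): 0.58 vs {0.44, 0.65} → fail.
2 of 2 fail.

2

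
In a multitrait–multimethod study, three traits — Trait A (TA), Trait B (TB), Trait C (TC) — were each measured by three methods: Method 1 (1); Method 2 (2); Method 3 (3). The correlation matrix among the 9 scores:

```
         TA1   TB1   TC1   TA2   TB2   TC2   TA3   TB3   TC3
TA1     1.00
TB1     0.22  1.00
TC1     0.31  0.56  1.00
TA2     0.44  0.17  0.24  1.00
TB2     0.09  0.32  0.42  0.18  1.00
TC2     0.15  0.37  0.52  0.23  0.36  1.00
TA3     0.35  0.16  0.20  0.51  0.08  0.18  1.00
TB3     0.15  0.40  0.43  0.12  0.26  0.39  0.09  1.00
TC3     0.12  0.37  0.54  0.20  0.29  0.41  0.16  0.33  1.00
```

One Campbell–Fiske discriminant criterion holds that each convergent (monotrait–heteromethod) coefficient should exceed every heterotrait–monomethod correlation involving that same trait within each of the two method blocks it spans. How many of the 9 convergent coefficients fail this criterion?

5

Checking each validity diagonal entry against its comparison values:
TA (methods 1·2): 0.44 vs {0.22, 0.18, 0.31, 0.23} → pass.
TA (methods 1·3): 0.35 vs {0.22, 0.09, 0.31, 0.16} → pass.
TA (methods 2·3): 0.51 vs {0.18, 0.09, 0.23, 0.16} → pass.
TB (methods 1·2): 0.32 vs {0.22, 0.18, 0.56, 0.36} → fail.
TB (methods 1·3): 0.40 vs {0.22, 0.09, 0.56, 0.33} → fail.
TB (methods 2·3): 0.26 vs {0.18, 0.09, 0.36, 0.33} → fail.
TC (methods 1·2): 0.52 vs {0.31, 0.23, 0.56, 0.36} → fail.
TC (methods 1·3): 0.54 vs {0.31, 0.16, 0.56, 0.33} → fail.
TC (methods 2·3): 0.41 vs {0.23, 0.16, 0.36, 0.33} → pass.
5 of 9 fail.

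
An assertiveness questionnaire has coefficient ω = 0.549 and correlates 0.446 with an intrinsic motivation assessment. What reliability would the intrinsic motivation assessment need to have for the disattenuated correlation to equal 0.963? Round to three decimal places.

0.391

r_true = r_obs / √(r_xx · r_yy) ⇒ 0.963 = 0.446 / √(0.549 · r_yy).
√(0.549 · r_yy) = 0.446 / 0.963 = 0.4631; 0.549 · r_yy = 0.2145; r_yy = 0.2145 / 0.549 ≈ 0.391.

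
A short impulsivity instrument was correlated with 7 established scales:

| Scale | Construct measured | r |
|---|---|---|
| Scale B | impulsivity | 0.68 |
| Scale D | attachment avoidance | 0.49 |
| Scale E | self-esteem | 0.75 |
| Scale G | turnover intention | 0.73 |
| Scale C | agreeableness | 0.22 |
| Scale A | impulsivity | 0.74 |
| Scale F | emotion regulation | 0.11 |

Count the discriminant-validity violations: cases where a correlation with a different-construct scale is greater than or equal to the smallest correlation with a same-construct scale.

Convergent (same construct = impulsivity): Scale B, Scale A.
Smallest convergent = 0.68. Discriminant values: 0.49, 0.75, 0.73, 0.22, 0.11; count ≥ 0.68 → 2.

2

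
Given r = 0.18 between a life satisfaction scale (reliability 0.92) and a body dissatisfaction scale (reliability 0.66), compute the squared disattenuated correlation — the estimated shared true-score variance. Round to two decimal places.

0.05

Disattenuated r = 0.18 / √(0.92 × 0.66) = 0.18 / 0.7792 = 0.2310.
Shared true-score variance = 0.2310² = 0.0534 ≈ 0.05.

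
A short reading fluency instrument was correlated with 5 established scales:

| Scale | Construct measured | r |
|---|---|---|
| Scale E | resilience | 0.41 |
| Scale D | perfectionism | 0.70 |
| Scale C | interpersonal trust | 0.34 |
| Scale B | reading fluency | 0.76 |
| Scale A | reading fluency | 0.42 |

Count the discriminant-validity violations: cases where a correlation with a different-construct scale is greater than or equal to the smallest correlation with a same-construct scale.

1

Convergent (same construct = reading fluency): Scale B, Scale A.
Smallest convergent = 0.42. Discriminant values: 0.41, 0.70, 0.34; count ≥ 0.42 → 1.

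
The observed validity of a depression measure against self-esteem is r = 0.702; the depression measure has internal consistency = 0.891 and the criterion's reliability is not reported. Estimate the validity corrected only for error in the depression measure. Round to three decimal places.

Single correction: r_c = r_obs / √r_xx = 0.702 / √0.891 = 0.702 / 0.9439 ≈ 0.744.

0.744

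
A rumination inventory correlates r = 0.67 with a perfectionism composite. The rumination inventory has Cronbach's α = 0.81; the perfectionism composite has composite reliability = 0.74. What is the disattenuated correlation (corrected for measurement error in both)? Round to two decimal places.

0.87

r_true = r_obs / √(r_xx · r_yy) = 0.67 / √(0.81 × 0.74) = 0.67 / √0.5994 = 0.67 / 0.7742 ≈ 0.87.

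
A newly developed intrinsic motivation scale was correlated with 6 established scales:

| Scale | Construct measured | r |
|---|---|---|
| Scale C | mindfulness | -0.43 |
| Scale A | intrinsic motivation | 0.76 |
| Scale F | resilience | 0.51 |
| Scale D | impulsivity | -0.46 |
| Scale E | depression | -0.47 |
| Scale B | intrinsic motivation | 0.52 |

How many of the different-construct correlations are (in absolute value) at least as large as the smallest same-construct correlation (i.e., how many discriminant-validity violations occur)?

0

Convergent (same construct = intrinsic motivation): Scale A, Scale B.
Smallest convergent = 0.52. Discriminant |r|: 0.43, 0.51, 0.46, 0.47; count ≥ 0.52 → 0.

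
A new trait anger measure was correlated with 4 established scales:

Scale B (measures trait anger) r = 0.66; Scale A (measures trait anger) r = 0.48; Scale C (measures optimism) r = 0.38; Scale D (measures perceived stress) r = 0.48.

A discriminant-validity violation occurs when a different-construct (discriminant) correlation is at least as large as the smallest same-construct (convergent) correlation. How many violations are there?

1

Convergent (same construct = trait anger): Scale B, Scale A.
Smallest convergent = 0.48. Discriminant values: 0.38, 0.48; count ≥ 0.48 → 1.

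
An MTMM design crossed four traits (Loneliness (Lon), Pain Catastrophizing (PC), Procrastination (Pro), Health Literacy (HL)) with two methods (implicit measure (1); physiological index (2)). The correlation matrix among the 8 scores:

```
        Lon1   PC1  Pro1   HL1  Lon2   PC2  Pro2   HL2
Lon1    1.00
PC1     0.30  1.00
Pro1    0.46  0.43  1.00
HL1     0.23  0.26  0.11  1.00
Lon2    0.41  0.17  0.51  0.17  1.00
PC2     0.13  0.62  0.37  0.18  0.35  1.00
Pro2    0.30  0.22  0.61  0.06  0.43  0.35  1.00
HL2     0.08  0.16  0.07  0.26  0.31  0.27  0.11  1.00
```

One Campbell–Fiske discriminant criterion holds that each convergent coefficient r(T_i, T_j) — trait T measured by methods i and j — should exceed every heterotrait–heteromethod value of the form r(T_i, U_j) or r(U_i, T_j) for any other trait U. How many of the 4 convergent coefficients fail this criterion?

Convergent coefficients and their comparison sets:
Lon (methods 1·2): 0.41 vs {0.13, 0.17, 0.30, 0.51, 0.08, 0.17} → fail.
PC (methods 1·2): 0.62 vs {0.17, 0.13, 0.22, 0.37, 0.16, 0.18} → pass.
Pro (methods 1·2): 0.61 vs {0.51, 0.30, 0.37, 0.22, 0.07, 0.06} → pass.
HL (methods 1·2): 0.26 vs {0.17, 0.08, 0.18, 0.16, 0.06, 0.07} → pass.
1 of 4 fail.

1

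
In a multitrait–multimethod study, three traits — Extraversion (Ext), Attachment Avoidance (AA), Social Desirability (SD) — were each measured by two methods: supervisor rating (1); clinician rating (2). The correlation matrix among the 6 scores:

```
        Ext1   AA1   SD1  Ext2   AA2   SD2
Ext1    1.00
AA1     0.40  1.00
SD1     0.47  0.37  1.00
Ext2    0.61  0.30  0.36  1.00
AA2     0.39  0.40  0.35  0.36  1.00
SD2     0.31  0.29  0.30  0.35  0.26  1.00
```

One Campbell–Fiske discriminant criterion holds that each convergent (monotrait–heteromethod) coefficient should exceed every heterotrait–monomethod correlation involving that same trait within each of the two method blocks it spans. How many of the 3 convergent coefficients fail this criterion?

2

Checking each validity diagonal entry against its comparison values:
Ext (methods 1·2): 0.61 vs {0.40, 0.36, 0.47, 0.35} → pass.
AA (methods 1·2): 0.40 vs {0.40, 0.36, 0.37, 0.26} → fail.
SD (methods 1·2): 0.30 vs {0.47, 0.35, 0.37, 0.26} → fail.
2 of 3 fail.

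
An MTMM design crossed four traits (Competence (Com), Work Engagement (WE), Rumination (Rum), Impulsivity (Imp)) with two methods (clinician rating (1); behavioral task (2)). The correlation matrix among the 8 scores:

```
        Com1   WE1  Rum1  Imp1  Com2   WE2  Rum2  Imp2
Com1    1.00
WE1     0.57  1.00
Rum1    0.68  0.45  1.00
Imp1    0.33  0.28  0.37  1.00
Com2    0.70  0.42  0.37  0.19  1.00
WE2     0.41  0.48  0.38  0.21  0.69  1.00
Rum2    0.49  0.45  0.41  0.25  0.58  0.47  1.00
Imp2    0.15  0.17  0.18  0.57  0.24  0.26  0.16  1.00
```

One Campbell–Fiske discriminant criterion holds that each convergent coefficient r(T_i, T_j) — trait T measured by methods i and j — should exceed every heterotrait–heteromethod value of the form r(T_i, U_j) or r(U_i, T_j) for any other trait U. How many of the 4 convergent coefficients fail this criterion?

Convergent coefficients and their comparison sets:
Com (methods 1·2): 0.70 vs {0.41, 0.42, 0.49, 0.37, 0.15, 0.19} → pass.
WE (methods 1·2): 0.48 vs {0.42, 0.41, 0.45, 0.38, 0.17, 0.21} → pass.
Rum (methods 1·2): 0.41 vs {0.37, 0.49, 0.38, 0.45, 0.18, 0.25} → fail.
Imp (methods 1·2): 0.57 vs {0.19, 0.15, 0.21, 0.17, 0.25, 0.18} → pass.
1 of 4 fail.

1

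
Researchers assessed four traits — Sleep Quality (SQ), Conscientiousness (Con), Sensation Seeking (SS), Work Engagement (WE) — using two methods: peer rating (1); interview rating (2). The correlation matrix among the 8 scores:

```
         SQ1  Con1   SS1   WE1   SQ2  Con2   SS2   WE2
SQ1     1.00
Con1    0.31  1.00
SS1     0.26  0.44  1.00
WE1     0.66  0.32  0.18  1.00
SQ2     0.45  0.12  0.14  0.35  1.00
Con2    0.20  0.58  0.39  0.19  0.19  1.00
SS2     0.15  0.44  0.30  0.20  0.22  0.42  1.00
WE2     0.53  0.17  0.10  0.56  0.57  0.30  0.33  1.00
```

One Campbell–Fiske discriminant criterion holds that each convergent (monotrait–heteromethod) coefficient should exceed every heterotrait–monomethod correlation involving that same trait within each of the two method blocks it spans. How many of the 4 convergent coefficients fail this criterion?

3

Each convergent coefficient versus the relevant comparison correlations:
SQ (methods 1·2): 0.45 vs {0.31, 0.19, 0.26, 0.22, 0.66, 0.57} → fail.
Con (methods 1·2): 0.58 vs {0.31, 0.19, 0.44, 0.42, 0.32, 0.30} → pass.
SS (methods 1·2): 0.30 vs {0.26, 0.22, 0.44, 0.42, 0.18, 0.33} → fail.
WE (methods 1·2): 0.56 vs {0.66, 0.57, 0.32, 0.30, 0.18, 0.33} → fail.
3 of 4 fail.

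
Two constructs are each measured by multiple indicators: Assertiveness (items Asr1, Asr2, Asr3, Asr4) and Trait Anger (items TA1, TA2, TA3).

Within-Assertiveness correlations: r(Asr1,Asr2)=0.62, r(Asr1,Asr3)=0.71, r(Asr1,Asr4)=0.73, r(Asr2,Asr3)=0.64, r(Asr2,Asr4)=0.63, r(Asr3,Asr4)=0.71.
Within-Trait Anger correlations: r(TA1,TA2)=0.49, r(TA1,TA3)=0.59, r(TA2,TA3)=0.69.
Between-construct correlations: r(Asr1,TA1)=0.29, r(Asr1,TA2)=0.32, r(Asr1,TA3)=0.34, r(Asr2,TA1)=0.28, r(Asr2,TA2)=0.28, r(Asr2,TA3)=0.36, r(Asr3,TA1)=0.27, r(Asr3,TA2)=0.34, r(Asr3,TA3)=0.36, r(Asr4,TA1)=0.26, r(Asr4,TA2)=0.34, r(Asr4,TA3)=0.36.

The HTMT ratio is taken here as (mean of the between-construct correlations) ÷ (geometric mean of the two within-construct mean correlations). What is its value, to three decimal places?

Mean between = 3.80/12 = 0.3167.
Mean within-Asr = 4.04/6 = 0.6733; mean within-TA = 1.77/3 = 0.5900.
Geometric mean = √(0.6733 × 0.5900) = 0.6303.
HTMT = 0.3167 / 0.6303 = 0.502.

0.502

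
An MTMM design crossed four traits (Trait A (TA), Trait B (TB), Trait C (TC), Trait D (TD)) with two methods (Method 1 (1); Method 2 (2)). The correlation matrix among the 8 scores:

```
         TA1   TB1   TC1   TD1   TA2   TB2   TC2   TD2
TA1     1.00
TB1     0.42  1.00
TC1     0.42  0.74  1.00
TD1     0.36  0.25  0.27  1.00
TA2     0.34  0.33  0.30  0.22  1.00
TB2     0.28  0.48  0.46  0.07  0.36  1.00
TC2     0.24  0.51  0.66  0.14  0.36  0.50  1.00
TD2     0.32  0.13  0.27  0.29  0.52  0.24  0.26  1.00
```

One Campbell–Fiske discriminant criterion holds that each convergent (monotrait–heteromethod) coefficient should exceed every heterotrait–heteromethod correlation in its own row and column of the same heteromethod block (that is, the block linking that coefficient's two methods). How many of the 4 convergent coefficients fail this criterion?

Convergent coefficients and their comparison sets:
TA (methods 1·2): 0.34 vs {0.28, 0.33, 0.24, 0.30, 0.32, 0.22} → pass.
TB (methods 1·2): 0.48 vs {0.33, 0.28, 0.51, 0.46, 0.13, 0.07} → fail.
TC (methods 1·2): 0.66 vs {0.30, 0.24, 0.46, 0.51, 0.27, 0.14} → pass.
TD (methods 1·2): 0.29 vs {0.22, 0.32, 0.07, 0.13, 0.14, 0.27} → fail.
2 of 4 fail.

2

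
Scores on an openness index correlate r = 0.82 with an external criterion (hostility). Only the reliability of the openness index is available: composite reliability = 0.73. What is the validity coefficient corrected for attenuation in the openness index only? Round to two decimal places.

Single correction: r_c = r_obs / √r_xx = 0.82 / √0.73 = 0.82 / 0.8544 ≈ 0.96.

0.96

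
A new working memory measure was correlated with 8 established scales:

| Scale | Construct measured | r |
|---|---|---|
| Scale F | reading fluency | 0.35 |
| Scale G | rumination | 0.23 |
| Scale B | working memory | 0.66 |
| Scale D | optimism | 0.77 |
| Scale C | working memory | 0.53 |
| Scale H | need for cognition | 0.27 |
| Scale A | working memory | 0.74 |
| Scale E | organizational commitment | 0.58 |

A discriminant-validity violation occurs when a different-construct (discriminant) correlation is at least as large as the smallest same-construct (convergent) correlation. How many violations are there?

Convergent (same construct = working memory): Scale B, Scale C, Scale A.
Smallest convergent = 0.53. Discriminant values: 0.35, 0.23, 0.77, 0.27, 0.58; count ≥ 0.53 → 2.

2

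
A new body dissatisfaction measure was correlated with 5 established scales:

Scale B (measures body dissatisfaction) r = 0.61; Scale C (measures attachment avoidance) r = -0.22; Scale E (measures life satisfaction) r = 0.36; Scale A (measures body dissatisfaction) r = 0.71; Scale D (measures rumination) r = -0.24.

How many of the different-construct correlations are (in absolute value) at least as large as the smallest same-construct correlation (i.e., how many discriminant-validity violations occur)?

0

Convergent (same construct = body dissatisfaction): Scale B, Scale A.
Smallest convergent = 0.61. Discriminant |r|: 0.22, 0.36, 0.24; count ≥ 0.61 → 0.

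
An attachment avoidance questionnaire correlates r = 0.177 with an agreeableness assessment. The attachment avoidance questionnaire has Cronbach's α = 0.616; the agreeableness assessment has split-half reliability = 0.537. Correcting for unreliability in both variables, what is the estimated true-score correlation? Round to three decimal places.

0.308

r_true = r_obs / √(r_xx · r_yy) = 0.177 / √(0.616 × 0.537) = 0.177 / √0.330792 = 0.177 / 0.5751 ≈ 0.308.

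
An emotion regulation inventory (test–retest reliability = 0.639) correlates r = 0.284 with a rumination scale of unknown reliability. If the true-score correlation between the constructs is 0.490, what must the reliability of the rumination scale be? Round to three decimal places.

r_true = r_obs / √(r_xx · r_yy) ⇒ 0.490 = 0.284 / √(0.639 · r_yy).
√(0.639 · r_yy) = 0.284 / 0.490 = 0.5796; 0.639 · r_yy = 0.3359; r_yy = 0.3359 / 0.639 ≈ 0.526.

0.526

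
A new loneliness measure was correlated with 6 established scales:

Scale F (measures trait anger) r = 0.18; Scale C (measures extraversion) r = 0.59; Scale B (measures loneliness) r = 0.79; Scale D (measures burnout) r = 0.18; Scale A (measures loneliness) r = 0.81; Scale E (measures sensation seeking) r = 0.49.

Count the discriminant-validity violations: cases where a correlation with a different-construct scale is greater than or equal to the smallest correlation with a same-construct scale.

0

Convergent (same construct = loneliness): Scale B, Scale A.
Smallest convergent = 0.79. Discriminant values: 0.18, 0.59, 0.18, 0.49; count ≥ 0.79 → 0.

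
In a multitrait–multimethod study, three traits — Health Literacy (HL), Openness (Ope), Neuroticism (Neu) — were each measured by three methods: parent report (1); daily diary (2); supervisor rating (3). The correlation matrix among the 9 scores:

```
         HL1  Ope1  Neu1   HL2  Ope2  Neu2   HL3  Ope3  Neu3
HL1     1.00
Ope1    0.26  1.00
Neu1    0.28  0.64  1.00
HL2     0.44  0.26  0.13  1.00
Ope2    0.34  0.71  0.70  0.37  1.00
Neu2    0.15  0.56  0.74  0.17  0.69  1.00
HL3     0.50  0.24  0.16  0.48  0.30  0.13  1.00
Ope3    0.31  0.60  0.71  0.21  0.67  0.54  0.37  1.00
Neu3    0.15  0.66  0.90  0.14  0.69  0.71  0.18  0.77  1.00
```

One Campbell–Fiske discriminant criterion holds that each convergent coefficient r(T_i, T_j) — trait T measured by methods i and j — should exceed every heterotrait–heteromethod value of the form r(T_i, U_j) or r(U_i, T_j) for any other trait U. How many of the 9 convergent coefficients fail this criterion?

2

Convergent coefficients and their comparison sets:
HL (methods 1·2): 0.44 vs {0.34, 0.26, 0.15, 0.13} → pass.
HL (methods 1·3): 0.50 vs {0.31, 0.24, 0.15, 0.16} → pass.
HL (methods 2·3): 0.48 vs {0.21, 0.30, 0.14, 0.13} → pass.
Ope (methods 1·2): 0.71 vs {0.26, 0.34, 0.56, 0.70} → pass.
Ope (methods 1·3): 0.60 vs {0.24, 0.31, 0.66, 0.71} → fail.
Ope (methods 2·3): 0.67 vs {0.30, 0.21, 0.69, 0.54} → fail.
Neu (methods 1·2): 0.74 vs {0.13, 0.15, 0.70, 0.56} → pass.
Neu (methods 1·3): 0.90 vs {0.16, 0.15, 0.71, 0.66} → pass.
Neu (methods 2·3): 0.71 vs {0.13, 0.14, 0.54, 0.69} → pass.
2 of 9 fail.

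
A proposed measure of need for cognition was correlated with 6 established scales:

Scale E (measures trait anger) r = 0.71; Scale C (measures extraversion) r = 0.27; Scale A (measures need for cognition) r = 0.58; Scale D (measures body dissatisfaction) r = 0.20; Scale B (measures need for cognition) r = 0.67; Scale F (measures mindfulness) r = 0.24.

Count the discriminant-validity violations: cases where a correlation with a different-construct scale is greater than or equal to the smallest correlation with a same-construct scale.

1

Convergent (same construct = need for cognition): Scale A, Scale B.
Smallest convergent = 0.58. Discriminant values: 0.71, 0.27, 0.20, 0.24; count ≥ 0.58 → 1.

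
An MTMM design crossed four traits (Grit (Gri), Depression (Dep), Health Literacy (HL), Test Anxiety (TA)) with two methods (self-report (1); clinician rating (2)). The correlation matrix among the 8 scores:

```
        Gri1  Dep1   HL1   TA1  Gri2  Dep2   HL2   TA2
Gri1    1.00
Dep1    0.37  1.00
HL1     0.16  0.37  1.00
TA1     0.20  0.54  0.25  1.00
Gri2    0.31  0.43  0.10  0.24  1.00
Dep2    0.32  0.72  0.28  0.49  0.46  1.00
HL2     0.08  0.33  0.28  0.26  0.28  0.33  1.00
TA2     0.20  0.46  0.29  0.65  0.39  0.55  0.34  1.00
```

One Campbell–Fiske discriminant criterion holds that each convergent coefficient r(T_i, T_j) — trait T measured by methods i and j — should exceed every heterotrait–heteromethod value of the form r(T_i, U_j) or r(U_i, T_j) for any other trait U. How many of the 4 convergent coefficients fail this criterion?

Convergent coefficients and their comparison sets:
Gri (methods 1·2): 0.31 vs {0.32, 0.43, 0.08, 0.10, 0.20, 0.24} → fail.
Dep (methods 1·2): 0.72 vs {0.43, 0.32, 0.33, 0.28, 0.46, 0.49} → pass.
HL (methods 1·2): 0.28 vs {0.10, 0.08, 0.28, 0.33, 0.29, 0.26} → fail.
TA (methods 1·2): 0.65 vs {0.24, 0.20, 0.49, 0.46, 0.26, 0.29} → pass.
2 of 4 fail.

2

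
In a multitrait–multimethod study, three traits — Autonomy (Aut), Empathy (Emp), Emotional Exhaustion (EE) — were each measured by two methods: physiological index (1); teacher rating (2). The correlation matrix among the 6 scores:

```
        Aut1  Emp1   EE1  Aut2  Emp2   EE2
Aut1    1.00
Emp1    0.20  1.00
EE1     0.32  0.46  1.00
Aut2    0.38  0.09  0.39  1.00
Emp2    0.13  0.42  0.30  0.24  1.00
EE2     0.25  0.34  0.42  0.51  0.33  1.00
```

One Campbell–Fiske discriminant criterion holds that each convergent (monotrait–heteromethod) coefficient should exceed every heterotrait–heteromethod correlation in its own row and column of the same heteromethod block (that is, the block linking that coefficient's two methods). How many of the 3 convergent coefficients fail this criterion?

1

Checking each validity diagonal entry against its comparison values:
Aut (methods 1·2): 0.38 vs {0.13, 0.09, 0.25, 0.39} → fail.
Emp (methods 1·2): 0.42 vs {0.09, 0.13, 0.34, 0.30} → pass.
EE (methods 1·2): 0.42 vs {0.39, 0.25, 0.30, 0.34} → pass.
1 of 3 fail.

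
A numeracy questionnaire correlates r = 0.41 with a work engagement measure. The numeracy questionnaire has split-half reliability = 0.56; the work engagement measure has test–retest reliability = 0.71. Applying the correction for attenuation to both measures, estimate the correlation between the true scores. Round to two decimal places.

0.65

r_true = r_obs / √(r_xx · r_yy) = 0.41 / √(0.56 × 0.71) = 0.41 / √0.3976 = 0.41 / 0.6306 ≈ 0.65.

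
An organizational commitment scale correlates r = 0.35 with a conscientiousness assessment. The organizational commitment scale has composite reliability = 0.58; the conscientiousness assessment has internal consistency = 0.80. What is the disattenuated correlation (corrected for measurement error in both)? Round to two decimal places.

r_true = r_obs / √(r_xx · r_yy) = 0.35 / √(0.58 × 0.80) = 0.35 / √0.4640 = 0.35 / 0.6812 ≈ 0.51.

0.51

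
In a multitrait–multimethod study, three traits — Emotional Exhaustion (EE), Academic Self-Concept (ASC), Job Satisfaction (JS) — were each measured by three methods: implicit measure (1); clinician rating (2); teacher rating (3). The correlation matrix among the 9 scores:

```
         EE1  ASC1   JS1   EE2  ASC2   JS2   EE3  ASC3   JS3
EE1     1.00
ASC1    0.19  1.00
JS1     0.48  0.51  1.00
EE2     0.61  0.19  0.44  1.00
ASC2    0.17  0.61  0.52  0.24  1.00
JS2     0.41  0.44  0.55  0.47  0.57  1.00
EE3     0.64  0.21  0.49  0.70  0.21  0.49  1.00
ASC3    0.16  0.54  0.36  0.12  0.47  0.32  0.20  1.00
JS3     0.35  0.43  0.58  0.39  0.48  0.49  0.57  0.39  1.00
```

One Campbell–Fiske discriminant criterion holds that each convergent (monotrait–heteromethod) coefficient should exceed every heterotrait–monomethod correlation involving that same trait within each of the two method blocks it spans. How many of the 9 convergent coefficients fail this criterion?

Checking each validity diagonal entry against its comparison values:
EE (methods 1·2): 0.61 vs {0.19, 0.24, 0.48, 0.47} → pass.
EE (methods 1·3): 0.64 vs {0.19, 0.20, 0.48, 0.57} → pass.
EE (methods 2·3): 0.70 vs {0.24, 0.20, 0.47, 0.57} → pass.
ASC (methods 1·2): 0.61 vs {0.19, 0.24, 0.51, 0.57} → pass.
ASC (methods 1·3): 0.54 vs {0.19, 0.20, 0.51, 0.39} → pass.
ASC (methods 2·3): 0.47 vs {0.24, 0.20, 0.57, 0.39} → fail.
JS (methods 1·2): 0.55 vs {0.48, 0.47, 0.51, 0.57} → fail.
JS (methods 1·3): 0.58 vs {0.48, 0.57, 0.51, 0.39} → pass.
JS (methods 2·3): 0.49 vs {0.47, 0.57, 0.57, 0.39} → fail.
3 of 9 fail.

3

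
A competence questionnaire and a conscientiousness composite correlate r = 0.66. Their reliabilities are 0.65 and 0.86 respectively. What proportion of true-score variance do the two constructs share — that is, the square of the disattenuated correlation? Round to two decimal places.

0.78

Disattenuated r = 0.66 / √(0.65 × 0.86) = 0.66 / 0.7477 = 0.8827.
Shared true-score variance = 0.8827² = 0.7792 ≈ 0.78.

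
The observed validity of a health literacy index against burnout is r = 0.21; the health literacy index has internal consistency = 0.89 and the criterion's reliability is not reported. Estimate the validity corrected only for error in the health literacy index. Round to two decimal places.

Single correction: r_c = r_obs / √r_xx = 0.21 / √0.89 = 0.21 / 0.9434 ≈ 0.22.

0.22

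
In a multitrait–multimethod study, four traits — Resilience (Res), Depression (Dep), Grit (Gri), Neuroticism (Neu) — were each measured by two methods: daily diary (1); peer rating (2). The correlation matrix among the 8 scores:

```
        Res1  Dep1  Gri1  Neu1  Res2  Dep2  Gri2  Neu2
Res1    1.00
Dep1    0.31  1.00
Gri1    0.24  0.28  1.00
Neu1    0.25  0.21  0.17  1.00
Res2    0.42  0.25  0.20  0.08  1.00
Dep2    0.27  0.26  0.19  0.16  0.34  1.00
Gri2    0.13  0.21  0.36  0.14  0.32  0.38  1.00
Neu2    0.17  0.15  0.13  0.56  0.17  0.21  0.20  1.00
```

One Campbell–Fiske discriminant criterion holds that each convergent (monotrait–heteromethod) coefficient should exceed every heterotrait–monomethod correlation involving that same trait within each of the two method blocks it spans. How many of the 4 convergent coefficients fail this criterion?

2

Each convergent coefficient versus the relevant comparison correlations:
Res (methods 1·2): 0.42 vs {0.31, 0.34, 0.24, 0.32, 0.25, 0.17} → pass.
Dep (methods 1·2): 0.26 vs {0.31, 0.34, 0.28, 0.38, 0.21, 0.21} → fail.
Gri (methods 1·2): 0.36 vs {0.24, 0.32, 0.28, 0.38, 0.17, 0.20} → fail.
Neu (methods 1·2): 0.56 vs {0.25, 0.17, 0.21, 0.21, 0.17, 0.20} → pass.
2 of 4 fail.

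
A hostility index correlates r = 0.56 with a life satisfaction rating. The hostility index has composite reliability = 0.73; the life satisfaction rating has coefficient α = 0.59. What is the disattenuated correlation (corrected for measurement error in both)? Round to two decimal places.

0.85

r_true = r_obs / √(r_xx · r_yy) = 0.56 / √(0.73 × 0.59) = 0.56 / √0.4307 = 0.56 / 0.6563 ≈ 0.85.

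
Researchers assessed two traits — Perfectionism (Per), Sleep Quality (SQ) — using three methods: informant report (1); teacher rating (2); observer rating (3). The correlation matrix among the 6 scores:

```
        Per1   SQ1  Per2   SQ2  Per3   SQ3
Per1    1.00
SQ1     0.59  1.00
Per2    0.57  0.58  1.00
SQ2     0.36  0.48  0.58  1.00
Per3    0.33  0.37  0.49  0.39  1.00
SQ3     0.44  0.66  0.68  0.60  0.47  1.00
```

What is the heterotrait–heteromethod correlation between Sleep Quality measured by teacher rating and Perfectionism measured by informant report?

Different traits and methods: r(SQ2, Per1) = 0.36.

0.36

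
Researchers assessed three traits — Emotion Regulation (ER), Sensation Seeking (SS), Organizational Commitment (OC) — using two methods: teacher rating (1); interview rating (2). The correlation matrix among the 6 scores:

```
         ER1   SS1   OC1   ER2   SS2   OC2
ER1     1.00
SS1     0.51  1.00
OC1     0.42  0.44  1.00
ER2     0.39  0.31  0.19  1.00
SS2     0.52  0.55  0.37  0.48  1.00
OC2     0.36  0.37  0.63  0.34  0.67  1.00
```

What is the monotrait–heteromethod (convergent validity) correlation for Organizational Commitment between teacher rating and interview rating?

0.63

Same trait (OC), different methods: r(OC1, OC2) = 0.63.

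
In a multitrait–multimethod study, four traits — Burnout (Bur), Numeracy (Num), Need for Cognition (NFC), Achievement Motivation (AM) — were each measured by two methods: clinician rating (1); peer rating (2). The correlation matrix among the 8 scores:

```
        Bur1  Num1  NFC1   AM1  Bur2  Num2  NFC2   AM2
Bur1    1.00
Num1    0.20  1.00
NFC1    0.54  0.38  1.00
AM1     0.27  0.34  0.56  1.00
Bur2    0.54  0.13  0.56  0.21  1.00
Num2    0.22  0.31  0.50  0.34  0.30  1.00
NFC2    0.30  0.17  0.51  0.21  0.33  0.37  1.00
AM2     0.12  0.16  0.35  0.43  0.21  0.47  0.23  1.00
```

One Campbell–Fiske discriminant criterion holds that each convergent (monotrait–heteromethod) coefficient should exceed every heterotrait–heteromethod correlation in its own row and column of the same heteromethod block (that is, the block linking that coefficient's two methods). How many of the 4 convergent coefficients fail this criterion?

Convergent coefficients and their comparison sets:
Bur (methods 1·2): 0.54 vs {0.22, 0.13, 0.30, 0.56, 0.12, 0.21} → fail.
Num (methods 1·2): 0.31 vs {0.13, 0.22, 0.17, 0.50, 0.16, 0.34} → fail.
NFC (methods 1·2): 0.51 vs {0.56, 0.30, 0.50, 0.17, 0.35, 0.21} → fail.
AM (methods 1·2): 0.43 vs {0.21, 0.12, 0.34, 0.16, 0.21, 0.35} → pass.
3 of 4 fail.

3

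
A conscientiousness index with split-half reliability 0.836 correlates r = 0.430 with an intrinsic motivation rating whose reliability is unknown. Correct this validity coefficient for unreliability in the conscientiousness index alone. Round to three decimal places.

Single correction: r_c = r_obs / √r_xx = 0.430 / √0.836 = 0.430 / 0.9143 ≈ 0.470.

0.470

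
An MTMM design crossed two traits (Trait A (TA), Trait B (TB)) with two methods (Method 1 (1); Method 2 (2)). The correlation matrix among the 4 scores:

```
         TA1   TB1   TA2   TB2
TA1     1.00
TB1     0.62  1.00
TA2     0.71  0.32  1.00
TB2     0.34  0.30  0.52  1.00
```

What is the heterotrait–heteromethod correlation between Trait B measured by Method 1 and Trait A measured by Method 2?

0.32

Different traits and methods: r(TB1, TA2) = 0.32.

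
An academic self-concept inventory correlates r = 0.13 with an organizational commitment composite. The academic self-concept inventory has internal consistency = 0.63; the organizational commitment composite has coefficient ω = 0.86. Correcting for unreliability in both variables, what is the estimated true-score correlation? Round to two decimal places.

0.18

r_true = r_obs / √(r_xx · r_yy) = 0.13 / √(0.63 × 0.86) = 0.13 / √0.5418 = 0.13 / 0.7361 ≈ 0.18.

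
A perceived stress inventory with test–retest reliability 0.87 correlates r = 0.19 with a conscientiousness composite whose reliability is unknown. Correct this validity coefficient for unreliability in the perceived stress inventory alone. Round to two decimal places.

Single correction: r_c = r_obs / √r_xx = 0.19 / √0.87 = 0.19 / 0.9327 ≈ 0.20.

0.20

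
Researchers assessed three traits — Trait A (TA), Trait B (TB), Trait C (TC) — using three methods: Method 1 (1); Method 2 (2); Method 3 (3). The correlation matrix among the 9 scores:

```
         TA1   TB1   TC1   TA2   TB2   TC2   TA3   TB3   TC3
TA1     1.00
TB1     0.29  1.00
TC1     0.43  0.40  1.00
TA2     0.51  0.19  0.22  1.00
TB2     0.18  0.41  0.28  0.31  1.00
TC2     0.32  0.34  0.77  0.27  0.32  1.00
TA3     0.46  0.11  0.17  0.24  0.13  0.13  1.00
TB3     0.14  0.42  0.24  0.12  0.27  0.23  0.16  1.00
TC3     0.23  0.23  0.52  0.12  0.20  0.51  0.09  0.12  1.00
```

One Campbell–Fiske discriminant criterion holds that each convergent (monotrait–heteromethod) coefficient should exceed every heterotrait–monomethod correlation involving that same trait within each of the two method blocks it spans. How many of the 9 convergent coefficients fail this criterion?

Checking each validity diagonal entry against its comparison values:
TA (methods 1·2): 0.51 vs {0.29, 0.31, 0.43, 0.27} → pass.
TA (methods 1·3): 0.46 vs {0.29, 0.16, 0.43, 0.09} → pass.
TA (methods 2·3): 0.24 vs {0.31, 0.16, 0.27, 0.09} → fail.
TB (methods 1·2): 0.41 vs {0.29, 0.31, 0.40, 0.32} → pass.
TB (methods 1·3): 0.42 vs {0.29, 0.16, 0.40, 0.12} → pass.
TB (methods 2·3): 0.27 vs {0.31, 0.16, 0.32, 0.12} → fail.
TC (methods 1·2): 0.77 vs {0.43, 0.27, 0.40, 0.32} → pass.
TC (methods 1·3): 0.52 vs {0.43, 0.09, 0.40, 0.12} → pass.
TC (methods 2·3): 0.51 vs {0.27, 0.09, 0.32, 0.12} → pass.
2 of 9 fail.

2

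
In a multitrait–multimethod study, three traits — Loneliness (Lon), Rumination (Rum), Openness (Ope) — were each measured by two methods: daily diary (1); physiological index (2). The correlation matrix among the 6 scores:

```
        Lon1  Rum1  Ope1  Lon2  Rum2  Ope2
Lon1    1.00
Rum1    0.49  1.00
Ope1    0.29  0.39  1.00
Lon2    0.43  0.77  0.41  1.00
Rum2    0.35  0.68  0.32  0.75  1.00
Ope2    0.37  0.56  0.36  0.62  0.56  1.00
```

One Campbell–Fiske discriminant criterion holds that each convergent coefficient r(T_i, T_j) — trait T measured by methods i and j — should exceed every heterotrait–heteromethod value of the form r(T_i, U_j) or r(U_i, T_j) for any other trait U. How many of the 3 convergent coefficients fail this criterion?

3

Each convergent coefficient versus the relevant comparison correlations:
Lon (methods 1·2): 0.43 vs {0.35, 0.77, 0.37, 0.41} → fail.
Rum (methods 1·2): 0.68 vs {0.77, 0.35, 0.56, 0.32} → fail.
Ope (methods 1·2): 0.36 vs {0.41, 0.37, 0.32, 0.56} → fail.
3 of 3 fail.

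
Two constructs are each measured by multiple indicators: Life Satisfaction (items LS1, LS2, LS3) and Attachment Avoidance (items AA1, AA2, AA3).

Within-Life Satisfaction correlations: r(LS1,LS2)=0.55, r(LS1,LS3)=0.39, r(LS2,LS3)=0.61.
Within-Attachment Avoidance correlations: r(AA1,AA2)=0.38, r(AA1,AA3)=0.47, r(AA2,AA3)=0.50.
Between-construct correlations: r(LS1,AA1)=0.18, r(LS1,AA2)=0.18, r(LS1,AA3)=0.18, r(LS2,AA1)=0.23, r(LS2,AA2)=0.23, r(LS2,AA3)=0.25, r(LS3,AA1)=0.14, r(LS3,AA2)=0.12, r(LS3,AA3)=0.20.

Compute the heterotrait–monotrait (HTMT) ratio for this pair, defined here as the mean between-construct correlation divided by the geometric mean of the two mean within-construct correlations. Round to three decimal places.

0.394

Between-construct mean = 1.71/9 = 0.1900.
Mean within-LS = 1.55/3 = 0.5167; mean within-AA = 1.35/3 = 0.4500.
Geometric mean = √(0.5167 × 0.4500) = 0.4822.
HTMT = 0.1900 / 0.4822 = 0.394.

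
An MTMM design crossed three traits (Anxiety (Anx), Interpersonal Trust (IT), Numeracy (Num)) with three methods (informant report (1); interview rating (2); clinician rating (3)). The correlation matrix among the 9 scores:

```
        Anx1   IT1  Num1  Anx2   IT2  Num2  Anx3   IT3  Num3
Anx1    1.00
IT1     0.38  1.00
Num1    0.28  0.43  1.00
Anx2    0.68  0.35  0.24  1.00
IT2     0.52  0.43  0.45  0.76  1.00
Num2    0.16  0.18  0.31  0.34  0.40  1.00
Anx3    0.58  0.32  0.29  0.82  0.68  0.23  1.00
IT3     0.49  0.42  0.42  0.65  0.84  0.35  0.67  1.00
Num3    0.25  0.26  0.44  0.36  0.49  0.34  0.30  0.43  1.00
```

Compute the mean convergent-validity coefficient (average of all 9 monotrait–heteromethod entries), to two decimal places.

0.54

Convergent values: 0.68, 0.58, 0.82, 0.43, 0.42, 0.84, 0.31, 0.44, 0.34; mean = 4.86/9 = 0.54.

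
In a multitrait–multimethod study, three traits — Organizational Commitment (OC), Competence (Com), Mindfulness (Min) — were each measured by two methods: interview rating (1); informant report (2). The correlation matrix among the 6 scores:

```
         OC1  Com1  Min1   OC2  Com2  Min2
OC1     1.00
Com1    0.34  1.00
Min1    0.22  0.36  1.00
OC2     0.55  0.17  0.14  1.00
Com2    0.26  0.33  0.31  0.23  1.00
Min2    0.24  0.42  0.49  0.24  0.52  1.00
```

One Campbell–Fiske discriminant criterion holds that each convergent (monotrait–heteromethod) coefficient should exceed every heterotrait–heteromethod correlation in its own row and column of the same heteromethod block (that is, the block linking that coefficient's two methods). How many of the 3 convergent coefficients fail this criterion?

1

Checking each validity diagonal entry against its comparison values:
OC (methods 1·2): 0.55 vs {0.26, 0.17, 0.24, 0.14} → pass.
Com (methods 1·2): 0.33 vs {0.17, 0.26, 0.42, 0.31} → fail.
Min (methods 1·2): 0.49 vs {0.14, 0.24, 0.31, 0.42} → pass.
1 of 3 fail.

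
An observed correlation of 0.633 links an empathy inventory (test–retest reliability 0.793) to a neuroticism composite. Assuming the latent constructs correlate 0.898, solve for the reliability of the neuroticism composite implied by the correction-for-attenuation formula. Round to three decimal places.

r_true = r_obs / √(r_xx · r_yy) ⇒ 0.898 = 0.633 / √(0.793 · r_yy).
√(0.793 · r_yy) = 0.633 / 0.898 = 0.7049; 0.793 · r_yy = 0.4969; r_yy = 0.4969 / 0.793 ≈ 0.627.

0.627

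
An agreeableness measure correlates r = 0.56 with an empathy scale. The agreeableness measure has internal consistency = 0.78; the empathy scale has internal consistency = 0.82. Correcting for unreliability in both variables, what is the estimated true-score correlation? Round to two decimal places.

r_true = r_obs / √(r_xx · r_yy) = 0.56 / √(0.78 × 0.82) = 0.56 / √0.6396 = 0.56 / 0.7997 ≈ 0.70.

0.70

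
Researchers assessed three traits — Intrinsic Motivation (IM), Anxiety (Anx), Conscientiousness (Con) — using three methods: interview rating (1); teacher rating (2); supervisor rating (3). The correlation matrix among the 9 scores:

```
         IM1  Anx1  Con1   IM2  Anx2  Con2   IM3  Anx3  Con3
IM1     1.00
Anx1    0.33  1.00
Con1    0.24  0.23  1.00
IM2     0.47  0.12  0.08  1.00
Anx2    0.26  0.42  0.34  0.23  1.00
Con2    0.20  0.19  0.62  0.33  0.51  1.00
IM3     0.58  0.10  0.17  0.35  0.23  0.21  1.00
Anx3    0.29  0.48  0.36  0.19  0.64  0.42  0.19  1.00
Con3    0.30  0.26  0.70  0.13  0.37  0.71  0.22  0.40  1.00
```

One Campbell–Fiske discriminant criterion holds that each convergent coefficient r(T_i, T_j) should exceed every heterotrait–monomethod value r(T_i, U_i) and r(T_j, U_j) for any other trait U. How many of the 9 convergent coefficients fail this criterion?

1

Each convergent coefficient versus the relevant comparison correlations:
IM (methods 1·2): 0.47 vs {0.33, 0.23, 0.24, 0.33} → pass.
IM (methods 1·3): 0.58 vs {0.33, 0.19, 0.24, 0.22} → pass.
IM (methods 2·3): 0.35 vs {0.23, 0.19, 0.33, 0.22} → pass.
Anx (methods 1·2): 0.42 vs {0.33, 0.23, 0.23, 0.51} → fail.
Anx (methods 1·3): 0.48 vs {0.33, 0.19, 0.23, 0.40} → pass.
Anx (methods 2·3): 0.64 vs {0.23, 0.19, 0.51, 0.40} → pass.
Con (methods 1·2): 0.62 vs {0.24, 0.33, 0.23, 0.51} → pass.
Con (methods 1·3): 0.70 vs {0.24, 0.22, 0.23, 0.40} → pass.
Con (methods 2·3): 0.71 vs {0.33, 0.22, 0.51, 0.40} → pass.
1 of 9 fail.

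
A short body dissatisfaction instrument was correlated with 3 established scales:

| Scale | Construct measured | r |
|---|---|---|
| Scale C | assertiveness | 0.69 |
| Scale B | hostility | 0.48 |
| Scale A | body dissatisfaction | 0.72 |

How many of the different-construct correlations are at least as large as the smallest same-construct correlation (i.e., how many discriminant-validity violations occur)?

0

Convergent (same construct = body dissatisfaction): Scale A.
Smallest convergent = 0.72. Discriminant values: 0.69, 0.48; count ≥ 0.72 → 0.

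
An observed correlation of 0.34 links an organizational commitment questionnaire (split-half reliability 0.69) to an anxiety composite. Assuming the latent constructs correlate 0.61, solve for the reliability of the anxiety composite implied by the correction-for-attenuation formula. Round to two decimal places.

0.45

r_true = r_obs / √(r_xx · r_yy) ⇒ 0.61 = 0.34 / √(0.69 · r_yy).
√(0.69 · r_yy) = 0.34 / 0.61 = 0.5574; 0.69 · r_yy = 0.3107; r_yy = 0.3107 / 0.69 ≈ 0.45.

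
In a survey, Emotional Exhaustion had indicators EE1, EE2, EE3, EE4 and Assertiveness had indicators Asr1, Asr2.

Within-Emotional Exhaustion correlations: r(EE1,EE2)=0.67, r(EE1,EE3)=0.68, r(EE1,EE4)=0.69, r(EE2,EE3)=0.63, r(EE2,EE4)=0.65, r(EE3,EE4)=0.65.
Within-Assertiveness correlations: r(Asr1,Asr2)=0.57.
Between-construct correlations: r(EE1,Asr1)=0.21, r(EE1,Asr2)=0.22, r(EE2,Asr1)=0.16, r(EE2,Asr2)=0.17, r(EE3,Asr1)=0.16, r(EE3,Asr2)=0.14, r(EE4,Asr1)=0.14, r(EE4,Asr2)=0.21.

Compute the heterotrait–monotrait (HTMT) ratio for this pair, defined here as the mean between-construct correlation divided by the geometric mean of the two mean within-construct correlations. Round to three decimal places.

Mean between = 1.41/8 = 0.1763.
Mean within-EE = 3.97/6 = 0.6617; mean within-Asr = 0.57/1 = 0.5700.
Geometric mean = √(0.6617 × 0.5700) = 0.6141.
HTMT = 0.1763 / 0.6141 = 0.287.

0.287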